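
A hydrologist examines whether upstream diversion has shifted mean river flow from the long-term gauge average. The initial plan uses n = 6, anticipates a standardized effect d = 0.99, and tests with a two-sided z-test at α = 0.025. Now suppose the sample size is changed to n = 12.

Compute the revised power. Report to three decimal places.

Power ≈ 0.883

With n = 12: δ = d·√n = 0.99 × √12 = 3.4295. Critical value z_{0.0125} = 2.241.
Revised power = Φ(δ − 2.241) + Φ(−δ − 2.241) = Φ(1.188) + Φ(-5.671) = 0.8826 + 0.0000 = 0.8826.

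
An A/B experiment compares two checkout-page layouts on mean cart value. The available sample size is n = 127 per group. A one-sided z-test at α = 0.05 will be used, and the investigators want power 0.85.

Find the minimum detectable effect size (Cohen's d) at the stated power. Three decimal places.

d ≈ 0.336

Need Φ(δ − 1.645) = 0.85, so δ = 1.645 + 1.036 = 2.681.
δ = d·√(n/2) ⇒ d = δ/√(n/2) = 2.681/√(127/2) = 0.3365.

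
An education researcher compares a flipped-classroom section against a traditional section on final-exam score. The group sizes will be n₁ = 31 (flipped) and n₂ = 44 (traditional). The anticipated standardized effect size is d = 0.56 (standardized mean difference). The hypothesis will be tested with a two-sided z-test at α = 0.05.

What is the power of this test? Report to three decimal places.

Power ≈ 0.666

Noncentrality parameter: δ = d / √(1/n₁ + 1/n₂) = 0.56 / √(1/31 + 1/44) = 2.3882
Critical value for a two-sided test at α = 0.05: z_{α/2} = 1.960.
Power = Φ(δ − 1.960) + Φ(−δ − 1.960) = Φ(0.428) + Φ(-4.348) = 0.6657 + 0.0000 = 0.6658.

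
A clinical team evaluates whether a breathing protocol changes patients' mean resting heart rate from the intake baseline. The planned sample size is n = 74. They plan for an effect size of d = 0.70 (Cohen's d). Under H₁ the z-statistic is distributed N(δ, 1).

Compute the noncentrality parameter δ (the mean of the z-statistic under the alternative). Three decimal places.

δ = d·√n = 0.70 × √74 = 6.0216

δ ≈ 6.022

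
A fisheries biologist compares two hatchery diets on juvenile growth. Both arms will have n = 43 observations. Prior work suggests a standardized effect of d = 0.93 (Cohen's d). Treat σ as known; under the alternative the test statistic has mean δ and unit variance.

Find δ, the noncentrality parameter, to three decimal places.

δ = d·√(n/2) = 0.93 × √(43/2) = 4.3122

δ ≈ 4.312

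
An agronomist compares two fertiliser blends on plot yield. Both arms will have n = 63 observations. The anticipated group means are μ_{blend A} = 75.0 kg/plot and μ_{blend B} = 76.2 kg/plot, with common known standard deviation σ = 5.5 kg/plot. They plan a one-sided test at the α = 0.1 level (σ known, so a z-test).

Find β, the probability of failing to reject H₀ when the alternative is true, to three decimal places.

β ≈ 0.523

Standardized effect: d = |μ_{blend A} − μ_{blend B}| / σ = |75.0 − 76.2| / 5.5 = 0.2182
Noncentrality parameter: δ = d·√(n/2) = 0.2182 × √(63/2) = 1.2245
Critical value for a one-sided test at α = 0.1: z_α = 1.282.
Power = Φ(δ − 1.282) = Φ(-0.057) = 0.4773.
Type II error: β = 1 − power = 1 − 0.4773 = 0.5227.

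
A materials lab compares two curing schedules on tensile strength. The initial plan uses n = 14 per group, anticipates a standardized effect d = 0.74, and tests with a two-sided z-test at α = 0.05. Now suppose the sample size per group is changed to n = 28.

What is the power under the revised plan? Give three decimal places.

With n = 28 per group: δ = d·√(n/2) = 0.74 × √(28/2) = 2.7688. Critical value z_{0.025} = 1.960.
Revised power = Φ(δ − 1.960) + Φ(−δ − 1.960) = Φ(0.809) + Φ(-4.729) = 0.7907 + 0.0000 = 0.7907.

Power ≈ 0.791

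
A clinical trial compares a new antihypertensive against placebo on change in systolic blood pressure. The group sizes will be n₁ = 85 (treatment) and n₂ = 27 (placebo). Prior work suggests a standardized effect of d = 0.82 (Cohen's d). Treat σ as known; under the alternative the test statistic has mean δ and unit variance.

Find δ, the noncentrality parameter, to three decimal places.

δ ≈ 3.712

δ = d / √(1/n₁ + 1/n₂) = 0.82 / √(1/85 + 1/27) = 3.7119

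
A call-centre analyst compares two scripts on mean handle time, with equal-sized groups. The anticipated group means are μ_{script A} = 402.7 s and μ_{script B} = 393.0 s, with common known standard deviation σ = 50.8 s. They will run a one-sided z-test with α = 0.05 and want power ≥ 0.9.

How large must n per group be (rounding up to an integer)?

n = 470 per group

Standardized effect: d = |μ_{script A} − μ_{script B}| / σ = |402.7 − 393.0| / 50.8 = 0.1909
Set Φ(δ − 1.645) = 0.9; then δ − 1.645 = Φ⁻¹(0.9) = 1.282, giving δ = 2.926.
δ = d·√(n/2) ⇒ n = 2(δ/d)² = 2 × (2.926 / 0.1909)² = 469.77.
Rounding up, n = 470 per group.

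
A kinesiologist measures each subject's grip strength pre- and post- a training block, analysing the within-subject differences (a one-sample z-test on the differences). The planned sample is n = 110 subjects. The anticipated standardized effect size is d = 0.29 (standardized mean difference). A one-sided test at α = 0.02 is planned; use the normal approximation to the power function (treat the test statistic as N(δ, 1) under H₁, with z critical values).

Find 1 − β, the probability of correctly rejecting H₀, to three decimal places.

Power ≈ 0.838

Noncentrality parameter: δ = d·√n = 0.29 × √110 = 3.0415
Critical value for a one-sided test at α = 0.02: z_α = 2.054.
Power = P(Z > 2.054 − δ) = Φ(0.988) = 0.8384.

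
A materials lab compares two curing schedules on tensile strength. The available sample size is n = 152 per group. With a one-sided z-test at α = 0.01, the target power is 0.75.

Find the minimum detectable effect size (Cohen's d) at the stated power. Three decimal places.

Need Φ(δ − 2.326) = 0.75, so δ = 2.326 + 0.674 = 3.001.
δ = d·√(n/2) ⇒ d = δ/√(n/2) = 3.001/√(152/2) = 0.3442.

d ≈ 0.344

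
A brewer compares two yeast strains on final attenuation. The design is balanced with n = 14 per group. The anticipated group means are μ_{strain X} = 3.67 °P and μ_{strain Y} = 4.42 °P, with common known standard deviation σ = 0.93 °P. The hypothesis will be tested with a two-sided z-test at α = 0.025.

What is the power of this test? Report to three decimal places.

Standardized effect: d = |μ_{strain X} − μ_{strain Y}| / σ = |3.67 − 4.42| / 0.93 = 0.8065
Noncentrality parameter: δ = d·√(n/2) = 0.8065 × √(14/2) = 2.1337
Two-sided α = 0.025 → critical value z_{0.0125} = 2.241.
Power = Φ(δ − 2.241) + Φ(−δ − 2.241) = Φ(-0.108) + Φ(-4.375) = 0.4571 + 0.0000 = 0.4571.

Power ≈ 0.457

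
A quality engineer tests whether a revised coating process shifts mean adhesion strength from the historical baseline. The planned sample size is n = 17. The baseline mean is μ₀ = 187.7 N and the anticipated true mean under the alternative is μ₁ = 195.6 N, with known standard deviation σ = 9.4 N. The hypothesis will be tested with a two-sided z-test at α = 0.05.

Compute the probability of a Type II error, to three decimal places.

Standardized effect: d = |μ₁ − μ₀| / σ = |195.6 − 187.7| / 9.4 = 0.8404
Noncentrality parameter: δ = d·√n = 0.8404 × √17 = 3.4652
Critical value for a two-sided test at α = 0.05: z_{α/2} = 1.960.
Power = Φ(δ − 1.960) + Φ(−δ − 1.960) = Φ(1.505) + Φ(-5.425) = 0.9339 + 0.0000 = 0.9339.
Type II error: β = 1 − power = 1 − 0.9339 = 0.0661.

β ≈ 0.066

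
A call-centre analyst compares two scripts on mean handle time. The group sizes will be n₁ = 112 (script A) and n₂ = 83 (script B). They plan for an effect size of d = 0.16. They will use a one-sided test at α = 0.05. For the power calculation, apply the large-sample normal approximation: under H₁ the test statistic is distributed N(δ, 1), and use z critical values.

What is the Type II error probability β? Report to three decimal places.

β ≈ 0.705

Noncentrality parameter: δ = d / √(1/n₁ + 1/n₂) = 0.16 / √(1/112 + 1/83) = 1.1047
Critical value for a one-sided test at α = 0.05: z_α = 1.645.
Power = P(Z > 1.645 − δ) = Φ(-0.540) = 0.2946.
Type II error: β = 1 − power = 1 − 0.2946 = 0.7054.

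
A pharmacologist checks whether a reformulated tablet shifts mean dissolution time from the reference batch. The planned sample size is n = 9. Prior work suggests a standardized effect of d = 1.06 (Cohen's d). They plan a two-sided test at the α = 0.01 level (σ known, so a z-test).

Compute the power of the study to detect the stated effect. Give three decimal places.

Noncentrality parameter: δ = d·√n = 1.06 × √9 = 3.1800
Two-sided α = 0.01 → critical value z_{0.005} = 2.576.
Power = Φ(δ − 2.576) + Φ(−δ − 2.576) = Φ(0.604) + Φ(-5.756) = 0.7271 + 0.0000 = 0.7271.

Power ≈ 0.727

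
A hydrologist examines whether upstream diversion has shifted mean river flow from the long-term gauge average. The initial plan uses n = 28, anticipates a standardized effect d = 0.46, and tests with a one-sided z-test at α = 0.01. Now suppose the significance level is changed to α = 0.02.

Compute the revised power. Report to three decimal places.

δ = d·√n = 0.46 × √28 = 2.4341 (unchanged). New critical value: z_{0.02} = 2.054.
Revised power = P(Z > 2.054 − δ) = Φ(0.380) = 0.6482.

Power ≈ 0.648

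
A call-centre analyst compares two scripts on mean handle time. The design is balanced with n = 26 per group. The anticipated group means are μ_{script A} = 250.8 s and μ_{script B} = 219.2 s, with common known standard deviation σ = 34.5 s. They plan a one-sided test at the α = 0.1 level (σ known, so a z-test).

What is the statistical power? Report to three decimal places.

Standardized effect: d = |μ_{script A} − μ_{script B}| / σ = |250.8 − 219.2| / 34.5 = 0.9159
Noncentrality parameter: δ = d·√(n/2) = 0.9159 × √(26/2) = 3.3025
Critical value for a one-sided test at α = 0.1: z_α = 1.282.
Power = Φ(δ − 1.282) = Φ(2.021) = 0.9784.

Power ≈ 0.978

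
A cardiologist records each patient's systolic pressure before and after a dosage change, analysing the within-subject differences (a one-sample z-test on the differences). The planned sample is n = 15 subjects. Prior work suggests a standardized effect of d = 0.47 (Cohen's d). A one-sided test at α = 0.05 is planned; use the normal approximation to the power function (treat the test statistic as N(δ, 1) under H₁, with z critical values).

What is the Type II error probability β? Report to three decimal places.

β ≈ 0.430

Noncentrality parameter: λ = d·√n = 0.47 × √15 = 1.8203
One-sided α = 0.05 → critical value z_{0.05} = 1.645.
Power = Φ(λ − 1.645) = Φ(0.175) = 0.5696.
Type II error: β = 1 − power = 1 − 0.5696 = 0.4304.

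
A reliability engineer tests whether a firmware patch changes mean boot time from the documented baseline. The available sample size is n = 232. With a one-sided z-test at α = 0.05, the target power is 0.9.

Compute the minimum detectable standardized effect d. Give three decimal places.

Required noncentrality: δ = z_{0.05} + z_{0.10} = 1.645 + 1.282 = 2.926.
δ = d·√n ⇒ d = δ/√n = 2.926/√232 = 0.1921.

d ≈ 0.192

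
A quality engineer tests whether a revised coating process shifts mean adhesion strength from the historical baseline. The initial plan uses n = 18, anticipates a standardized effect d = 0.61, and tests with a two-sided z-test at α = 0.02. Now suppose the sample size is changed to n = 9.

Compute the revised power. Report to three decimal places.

With n = 9: δ = d·√n = 0.61 × √9 = 1.8300. Critical value z_{0.01} = 2.326.
Revised power = Φ(δ − 2.326) + Φ(−δ − 2.326) = Φ(-0.496) + Φ(-4.156) = 0.3098 + 0.0000 = 0.3098.

Power ≈ 0.310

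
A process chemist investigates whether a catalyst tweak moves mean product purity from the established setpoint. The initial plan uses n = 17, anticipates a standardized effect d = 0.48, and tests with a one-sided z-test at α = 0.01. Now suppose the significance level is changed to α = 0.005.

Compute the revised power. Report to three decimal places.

Power ≈ 0.275

δ = d·√n = 0.48 × √17 = 1.9791 (unchanged). New critical value: z_{0.005} = 2.576.
Revised power = Φ(δ − 2.576) = Φ(-0.597) = 0.2753.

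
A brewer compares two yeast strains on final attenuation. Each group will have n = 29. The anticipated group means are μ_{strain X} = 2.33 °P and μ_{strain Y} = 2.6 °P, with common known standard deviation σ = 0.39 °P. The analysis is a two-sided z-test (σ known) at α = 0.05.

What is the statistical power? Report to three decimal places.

Power ≈ 0.751

Standardized effect: d = |μ_{strain X} − μ_{strain Y}| / σ = |2.33 − 2.6| / 0.39 = 0.6923
Noncentrality parameter: δ = d·√(n/2) = 0.6923 × √(29/2) = 2.6362
Critical value for a two-sided test at α = 0.05: z_{α/2} = 1.960.
Power = Φ(δ − 1.960) + Φ(−δ − 1.960) = Φ(0.676) + Φ(-4.596) = 0.7506 + 0.0000 = 0.7506.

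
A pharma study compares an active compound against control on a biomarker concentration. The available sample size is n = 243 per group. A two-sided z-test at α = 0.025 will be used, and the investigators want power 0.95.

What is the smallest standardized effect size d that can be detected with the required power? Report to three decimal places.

d ≈ 0.353

Required noncentrality: δ = z_{0.0125} + z_{0.05} = 2.241 + 1.645 = 3.886.
(The second rejection-region term Φ(−δ − z_{α/2}) is negligible and dropped.)
δ = d·√(n/2) ⇒ d = δ/√(n/2) = 3.886/√(243/2) = 0.3526.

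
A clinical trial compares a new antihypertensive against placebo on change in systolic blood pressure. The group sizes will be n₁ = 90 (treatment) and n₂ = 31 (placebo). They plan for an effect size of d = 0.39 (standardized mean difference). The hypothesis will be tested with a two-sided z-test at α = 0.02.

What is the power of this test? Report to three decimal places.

Power ≈ 0.325

Noncentrality parameter: δ = d / √(1/n₁ + 1/n₂) = 0.39 / √(1/90 + 1/31) = 1.8727
Two-sided α = 0.02 → critical value z_{0.01} = 2.326.
Power = Φ(δ − 2.326) + Φ(−δ − 2.326) = Φ(-0.454) + Φ(-4.199) = 0.3251 + 0.0000 = 0.3251.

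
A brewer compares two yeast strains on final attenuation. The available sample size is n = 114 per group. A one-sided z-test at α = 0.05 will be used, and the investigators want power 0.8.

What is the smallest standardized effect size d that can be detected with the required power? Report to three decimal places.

d ≈ 0.329

Need Φ(δ − 1.645) = 0.8, so δ = 1.645 + 0.842 = 2.486.
δ = d·√(n/2) ⇒ d = δ/√(n/2) = 2.486/√(114/2) = 0.3293.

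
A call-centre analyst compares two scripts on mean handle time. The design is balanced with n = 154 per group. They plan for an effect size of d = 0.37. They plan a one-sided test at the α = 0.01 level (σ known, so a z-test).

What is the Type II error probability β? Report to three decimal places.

Noncentrality parameter: δ = d·√(n/2) = 0.37 × √(154/2) = 3.2467
Critical value for a one-sided test at α = 0.01: z_α = 2.326.
Power = P(Z > 2.326 − δ) = Φ(0.920) = 0.8213.
Type II error: β = 1 − power = 1 − 0.8213 = 0.1787.

β ≈ 0.179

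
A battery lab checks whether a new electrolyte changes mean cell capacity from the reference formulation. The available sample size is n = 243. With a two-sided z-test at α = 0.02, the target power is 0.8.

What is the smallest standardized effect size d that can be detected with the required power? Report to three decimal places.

d ≈ 0.203

Need Φ(δ − 2.326) = 0.8, so δ = 2.326 + 0.842 = 3.168.
(The second rejection-region term Φ(−δ − z_{α/2}) is negligible and dropped.)
δ = d·√n ⇒ d = δ/√n = 3.168/√243 = 0.2032.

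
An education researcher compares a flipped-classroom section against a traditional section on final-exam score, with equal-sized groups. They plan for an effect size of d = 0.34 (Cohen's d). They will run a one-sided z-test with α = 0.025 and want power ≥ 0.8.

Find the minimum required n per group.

Set Φ(δ − 1.960) = 0.8; then δ − 1.960 = Φ⁻¹(0.8) = 0.842, giving δ = 2.802.
δ = d·√(n/2) ⇒ n = 2(δ/d)² = 2 × (2.802 / 0.34)² = 135.79.
Rounding up, n = 136 per group.

n = 136 per group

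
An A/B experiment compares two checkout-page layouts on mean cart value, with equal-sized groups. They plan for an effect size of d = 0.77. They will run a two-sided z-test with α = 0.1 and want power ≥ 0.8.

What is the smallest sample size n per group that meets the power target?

Set Φ(δ − 1.645) = 0.8; then δ − 1.645 = Φ⁻¹(0.8) = 0.842, giving δ = 2.486.
(The Φ(−δ − z_{α/2}) term is vanishingly small for δ > 0 and is dropped in the standard sample-size formula.)
δ = d·√(n/2) ⇒ n = 2(δ/d)² = 2 × (2.486 / 0.77)² = 20.86.
Round up to the next whole unit.

n = 21 per group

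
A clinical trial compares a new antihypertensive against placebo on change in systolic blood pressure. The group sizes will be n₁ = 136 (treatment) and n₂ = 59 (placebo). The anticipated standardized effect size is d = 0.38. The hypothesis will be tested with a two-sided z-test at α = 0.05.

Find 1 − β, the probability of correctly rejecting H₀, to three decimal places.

Noncentrality parameter: δ = d / √(1/n₁ + 1/n₂) = 0.38 / √(1/136 + 1/59) = 2.4376
Two-sided α = 0.05 → critical value z_{0.025} = 1.960.
Power = Φ(δ − 1.960) + Φ(−δ − 1.960) = Φ(0.478) + Φ(-4.398) = 0.6835 + 0.0000 = 0.6835.

Power ≈ 0.684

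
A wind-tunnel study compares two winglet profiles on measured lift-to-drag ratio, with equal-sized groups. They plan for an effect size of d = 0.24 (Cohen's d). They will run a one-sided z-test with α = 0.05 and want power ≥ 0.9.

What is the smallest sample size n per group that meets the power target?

n = 298 per group

Set Φ(δ − 1.645) = 0.9; then δ − 1.645 = Φ⁻¹(0.9) = 1.282, giving δ = 2.926.
δ = d·√(n/2) ⇒ n = 2(δ/d)² = 2 × (2.926 / 0.24)² = 297.36.
Rounding up, n = 298 per group.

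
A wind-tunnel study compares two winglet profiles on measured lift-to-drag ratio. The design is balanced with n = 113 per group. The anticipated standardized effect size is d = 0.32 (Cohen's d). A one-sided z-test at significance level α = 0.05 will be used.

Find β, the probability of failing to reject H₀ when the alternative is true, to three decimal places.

Noncentrality parameter: δ = d·√(n/2) = 0.32 × √(113/2) = 2.4053
Critical value for a one-sided test at α = 0.05: z_α = 1.645.
Power = Φ(δ − 1.645) = Φ(0.760) = 0.7765.
Type II error: β = 1 − power = 1 − 0.7765 = 0.2235.

β ≈ 0.223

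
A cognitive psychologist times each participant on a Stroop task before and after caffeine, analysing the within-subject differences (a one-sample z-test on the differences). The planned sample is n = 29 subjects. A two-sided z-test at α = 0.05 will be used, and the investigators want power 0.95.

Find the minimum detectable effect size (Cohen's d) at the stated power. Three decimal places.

d ≈ 0.669

Required noncentrality: δ = z_{0.025} + z_{0.05} = 1.960 + 1.645 = 3.605.
(The second rejection-region term Φ(−δ − z_{α/2}) is negligible and dropped.)
δ = d·√n ⇒ d = δ/√n = 3.605/√29 = 0.6694.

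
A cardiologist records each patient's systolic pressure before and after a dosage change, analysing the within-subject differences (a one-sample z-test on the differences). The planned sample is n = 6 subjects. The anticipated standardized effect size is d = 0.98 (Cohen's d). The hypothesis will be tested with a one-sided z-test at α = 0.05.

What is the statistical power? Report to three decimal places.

Power ≈ 0.775

Noncentrality parameter: δ = d·√n = 0.98 × √6 = 2.4005
One-sided α = 0.05 → critical value z_{0.05} = 1.645.
Power = Φ(δ − 1.645) = Φ(0.756) = 0.7751.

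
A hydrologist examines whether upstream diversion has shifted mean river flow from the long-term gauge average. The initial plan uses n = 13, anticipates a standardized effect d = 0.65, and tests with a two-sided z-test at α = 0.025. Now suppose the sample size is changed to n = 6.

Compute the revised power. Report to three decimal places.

Power ≈ 0.258

With n = 6: δ = d·√n = 0.65 × √6 = 1.5922. Critical value z_{0.0125} = 2.241.
Revised power = Φ(δ − 2.241) + Φ(−δ − 2.241) = Φ(-0.649) + Φ(-3.834) = 0.2581 + 0.0001 = 0.2582.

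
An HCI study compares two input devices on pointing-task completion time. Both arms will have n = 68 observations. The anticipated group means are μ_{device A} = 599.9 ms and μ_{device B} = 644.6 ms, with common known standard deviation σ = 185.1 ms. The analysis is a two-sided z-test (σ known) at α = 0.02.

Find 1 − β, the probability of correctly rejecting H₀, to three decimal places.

Power ≈ 0.179

Standardized effect: d = |μ_{device A} − μ_{device B}| / σ = |599.9 − 644.6| / 185.1 = 0.2415
Noncentrality parameter: δ = d·√(n/2) = 0.2415 × √(68/2) = 1.4081
Critical value for a two-sided test at α = 0.02: z_{α/2} = 2.326.
Power = Φ(δ − 2.326) + Φ(−δ − 2.326) = Φ(-0.918) + Φ(-3.734) = 0.1793 + 0.0001 = 0.1793.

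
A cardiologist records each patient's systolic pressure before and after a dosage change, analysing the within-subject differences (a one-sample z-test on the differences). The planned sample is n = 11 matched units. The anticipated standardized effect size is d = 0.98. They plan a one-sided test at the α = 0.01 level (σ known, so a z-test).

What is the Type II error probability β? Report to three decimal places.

Noncentrality parameter: δ = d·√n = 0.98 × √11 = 3.2503
Critical value for a one-sided test at α = 0.01: z_α = 2.326.
Power = Φ(δ − 2.326) = Φ(0.924) = 0.8222.
Type II error: β = 1 − power = 1 − 0.8222 = 0.1778.

β ≈ 0.178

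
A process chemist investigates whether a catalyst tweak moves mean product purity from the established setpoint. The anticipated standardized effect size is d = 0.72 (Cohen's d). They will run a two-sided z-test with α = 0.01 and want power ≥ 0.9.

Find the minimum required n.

For power 0.9 need Φ(δ − z_{0.005}) = 0.9, so δ = z_{0.005} + z_{0.10} = 2.576 + 1.282 = 3.857.
(Ignoring the negligible lower-tail rejection probability gives the usual closed-form inversion.)
δ = d·√n ⇒ n = (δ/d)² = (3.857 / 0.72)² = 28.70.
Rounding up, n = 29.

n = 29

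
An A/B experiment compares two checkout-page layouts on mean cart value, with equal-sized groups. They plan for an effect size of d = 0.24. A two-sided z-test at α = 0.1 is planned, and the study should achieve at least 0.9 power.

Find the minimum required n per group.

Set Φ(δ − 1.645) = 0.9; then δ − 1.645 = Φ⁻¹(0.9) = 1.282, giving δ = 2.926.
(The Φ(−δ − z_{α/2}) term is vanishingly small for δ > 0 and is dropped in the standard sample-size formula.)
δ = d·√(n/2) ⇒ n = 2(δ/d)² = 2 × (2.926 / 0.24)² = 297.36.
Rounding up, n = 298 per group.

n = 298 per group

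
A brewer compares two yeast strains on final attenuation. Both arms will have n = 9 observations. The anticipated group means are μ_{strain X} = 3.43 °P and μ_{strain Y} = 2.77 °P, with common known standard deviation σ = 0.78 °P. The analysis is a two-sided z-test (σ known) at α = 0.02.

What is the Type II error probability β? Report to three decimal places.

Standardized effect: d = |μ_{strain X} − μ_{strain Y}| / σ = |3.43 − 2.77| / 0.78 = 0.8462
Noncentrality parameter: λ = d·√(n/2) = 0.8462 × √(9/2) = 1.7950
Two-sided α = 0.02 → critical value z_{0.01} = 2.326.
Power = Φ(λ − 2.326) + Φ(−λ − 2.326) = Φ(-0.531) + Φ(-4.121) = 0.2976 + 0.0000 = 0.2976.
Type II error: β = 1 − power = 1 − 0.2976 = 0.7024.

β ≈ 0.702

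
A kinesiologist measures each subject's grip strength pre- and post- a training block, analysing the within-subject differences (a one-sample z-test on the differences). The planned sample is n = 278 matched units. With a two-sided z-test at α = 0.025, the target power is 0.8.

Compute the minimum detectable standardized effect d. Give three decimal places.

d ≈ 0.185

Need Φ(δ − 2.241) = 0.8, so δ = 2.241 + 0.842 = 3.083.
(The second rejection-region term Φ(−δ − z_{α/2}) is negligible and dropped.)
δ = d·√n ⇒ d = δ/√n = 3.083/√278 = 0.1849.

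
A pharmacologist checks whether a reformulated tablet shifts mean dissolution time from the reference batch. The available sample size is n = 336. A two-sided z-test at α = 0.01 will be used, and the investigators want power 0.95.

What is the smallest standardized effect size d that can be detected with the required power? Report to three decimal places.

d ≈ 0.230

Required noncentrality: δ = z_{0.005} + z_{0.05} = 2.576 + 1.645 = 4.221.
(Lower-tail contribution to power is negligible for δ > 0.)
δ = d·√n ⇒ d = δ/√n = 4.221/√336 = 0.2303.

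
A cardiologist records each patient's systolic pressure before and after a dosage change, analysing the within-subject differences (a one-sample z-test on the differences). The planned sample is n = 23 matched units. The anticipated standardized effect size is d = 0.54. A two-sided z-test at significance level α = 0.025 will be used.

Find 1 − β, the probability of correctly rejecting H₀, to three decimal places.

Noncentrality parameter: δ = d·√n = 0.54 × √23 = 2.5897
Critical value for a two-sided test at α = 0.025: z_{α/2} = 2.241.
Power = Φ(δ − 2.241) + Φ(−δ − 2.241) = Φ(0.348) + Φ(-4.831) = 0.6362 + 0.0000 = 0.6362.

Power ≈ 0.636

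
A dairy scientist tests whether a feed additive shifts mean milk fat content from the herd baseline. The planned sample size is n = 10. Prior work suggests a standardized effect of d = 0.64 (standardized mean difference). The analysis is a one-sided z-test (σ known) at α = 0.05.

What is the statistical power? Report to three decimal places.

Power ≈ 0.648

Noncentrality parameter: λ = d·√n = 0.64 × √10 = 2.0239
Critical value for a one-sided test at α = 0.05: z_α = 1.645.
Power = Φ(λ − 1.645) = Φ(0.379) = 0.6477.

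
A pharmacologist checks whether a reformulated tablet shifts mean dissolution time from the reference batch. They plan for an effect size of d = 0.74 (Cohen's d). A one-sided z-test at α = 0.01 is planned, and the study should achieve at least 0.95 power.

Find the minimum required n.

For power 0.95 need Φ(δ − z_{0.01}) = 0.95, so δ = z_{0.01} + z_{0.05} = 2.326 + 1.645 = 3.971.
δ = d·√n ⇒ n = (δ/d)² = (3.971 / 0.74)² = 28.80.
Round up to the next whole unit.

n = 29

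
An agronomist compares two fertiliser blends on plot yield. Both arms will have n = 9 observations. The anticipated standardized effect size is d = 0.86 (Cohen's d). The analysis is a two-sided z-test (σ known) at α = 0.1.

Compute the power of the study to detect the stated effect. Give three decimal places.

Power ≈ 0.571

Noncentrality parameter: δ = d·√(n/2) = 0.86 × √(9/2) = 1.8243
Critical value for a two-sided test at α = 0.1: z_{α/2} = 1.645.
Power = Φ(δ − 1.645) + Φ(−δ − 1.645) = Φ(0.179) + Φ(-3.469) = 0.5712 + 0.0003 = 0.5715.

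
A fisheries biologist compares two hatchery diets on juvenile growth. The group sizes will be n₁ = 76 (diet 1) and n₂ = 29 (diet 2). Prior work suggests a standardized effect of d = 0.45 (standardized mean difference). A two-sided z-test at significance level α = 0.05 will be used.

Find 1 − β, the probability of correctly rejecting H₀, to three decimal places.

Noncentrality parameter: δ = d / √(1/n₁ + 1/n₂) = 0.45 / √(1/76 + 1/29) = 2.0617
Critical value for a two-sided test at α = 0.05: z_{α/2} = 1.960.
Power = Φ(δ − 1.960) + Φ(−δ − 1.960) = Φ(0.102) + Φ(-4.022) = 0.5405 + 0.0000 = 0.5405.

Power ≈ 0.541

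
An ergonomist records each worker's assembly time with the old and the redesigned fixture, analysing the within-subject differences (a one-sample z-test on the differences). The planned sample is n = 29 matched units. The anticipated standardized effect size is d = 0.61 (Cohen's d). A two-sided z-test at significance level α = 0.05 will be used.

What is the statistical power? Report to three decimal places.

Noncentrality parameter: δ = d·√n = 0.61 × √29 = 3.2850
Critical value for a two-sided test at α = 0.05: z_{α/2} = 1.960.
Power = Φ(δ − 1.960) + Φ(−δ − 1.960) = Φ(1.325) + Φ(-5.245) = 0.9074 + 0.0000 = 0.9074.

Power ≈ 0.907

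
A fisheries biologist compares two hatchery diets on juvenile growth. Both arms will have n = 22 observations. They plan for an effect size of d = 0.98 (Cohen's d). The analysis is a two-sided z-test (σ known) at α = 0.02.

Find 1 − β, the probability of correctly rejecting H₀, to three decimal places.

Noncentrality parameter: λ = d·√(n/2) = 0.98 × √(22/2) = 3.2503
Two-sided α = 0.02 → critical value z_{0.01} = 2.326.
Power = Φ(λ − 2.326) + Φ(−λ − 2.326) = Φ(0.924) + Φ(-5.577) = 0.8222 + 0.0000 = 0.8222.

Power ≈ 0.822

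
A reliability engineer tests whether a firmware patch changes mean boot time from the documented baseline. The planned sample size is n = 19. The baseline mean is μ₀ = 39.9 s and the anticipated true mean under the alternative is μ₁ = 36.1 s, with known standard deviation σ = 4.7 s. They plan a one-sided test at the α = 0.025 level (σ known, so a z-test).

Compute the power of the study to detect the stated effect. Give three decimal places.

Standardized effect: d = |μ₁ − μ₀| / σ = |36.1 − 39.9| / 4.7 = 0.8085
Noncentrality parameter: δ = d·√n = 0.8085 × √19 = 3.5242
One-sided α = 0.025 → critical value z_{0.025} = 1.960.
Power = Φ(δ − 1.960) = Φ(1.564) = 0.9411.

Power ≈ 0.941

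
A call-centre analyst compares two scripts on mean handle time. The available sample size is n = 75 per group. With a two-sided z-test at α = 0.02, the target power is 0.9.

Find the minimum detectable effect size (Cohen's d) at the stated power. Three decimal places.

d ≈ 0.589

Need Φ(δ − 2.326) = 0.9, so δ = 2.326 + 1.282 = 3.608.
(The second rejection-region term Φ(−δ − z_{α/2}) is negligible and dropped.)
δ = d·√(n/2) ⇒ d = δ/√(n/2) = 3.608/√(75/2) = 0.5892.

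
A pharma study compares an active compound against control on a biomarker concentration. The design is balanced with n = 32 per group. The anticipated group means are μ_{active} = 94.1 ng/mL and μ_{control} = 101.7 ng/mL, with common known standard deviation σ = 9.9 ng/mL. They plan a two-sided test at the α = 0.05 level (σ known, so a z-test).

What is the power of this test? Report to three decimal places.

Standardized effect: d = |μ_{active} − μ_{control}| / σ = |94.1 − 101.7| / 9.9 = 0.7677
Noncentrality parameter: δ = d·√(n/2) = 0.7677 × √(32/2) = 3.0707
Critical value for a two-sided test at α = 0.05: z_{α/2} = 1.960.
Power = Φ(δ − 1.960) + Φ(−δ − 1.960) = Φ(1.111) + Φ(-5.031) = 0.8667 + 0.0000 = 0.8667.

Power ≈ 0.867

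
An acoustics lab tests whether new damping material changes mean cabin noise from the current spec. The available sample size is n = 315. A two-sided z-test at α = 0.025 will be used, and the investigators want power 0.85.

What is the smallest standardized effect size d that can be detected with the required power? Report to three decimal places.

d ≈ 0.185

Need Φ(δ − 2.241) = 0.85, so δ = 2.241 + 1.036 = 3.278.
(The second rejection-region term Φ(−δ − z_{α/2}) is negligible and dropped.)
δ = d·√n ⇒ d = δ/√n = 3.278/√315 = 0.1847.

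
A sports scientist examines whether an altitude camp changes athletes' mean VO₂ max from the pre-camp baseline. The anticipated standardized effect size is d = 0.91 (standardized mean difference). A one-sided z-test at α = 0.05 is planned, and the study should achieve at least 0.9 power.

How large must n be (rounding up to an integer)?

n = 11

For power 0.9 need Φ(δ − z_{0.05}) = 0.9, so δ = z_{0.05} + z_{0.10} = 1.645 + 1.282 = 2.926.
δ = d·√n ⇒ n = (δ/d)² = (2.926 / 0.91)² = 10.34.
Rounding up, n = 11.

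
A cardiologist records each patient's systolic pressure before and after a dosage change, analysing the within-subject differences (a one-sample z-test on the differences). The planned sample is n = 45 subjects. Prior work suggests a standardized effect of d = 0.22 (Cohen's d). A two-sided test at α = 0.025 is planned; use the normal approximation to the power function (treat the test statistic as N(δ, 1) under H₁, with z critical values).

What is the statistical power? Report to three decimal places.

Power ≈ 0.222

Noncentrality parameter: δ = d·√n = 0.22 × √45 = 1.4758
Two-sided α = 0.025 → critical value z_{0.0125} = 2.241.
Power = Φ(δ − 2.241) + Φ(−δ − 2.241) = Φ(-0.766) + Φ(-3.717) = 0.2220 + 0.0001 = 0.2221.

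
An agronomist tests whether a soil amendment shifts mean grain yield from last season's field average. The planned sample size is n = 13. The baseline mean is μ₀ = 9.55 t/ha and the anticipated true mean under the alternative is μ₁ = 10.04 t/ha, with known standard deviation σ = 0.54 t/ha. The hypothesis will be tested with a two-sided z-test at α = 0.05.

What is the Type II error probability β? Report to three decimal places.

β ≈ 0.095

Standardized effect: d = |μ₁ − μ₀| / σ = |10.04 − 9.55| / 0.54 = 0.9074
Noncentrality parameter: δ = d·√n = 0.9074 × √13 = 3.2717
Critical value for a two-sided test at α = 0.05: z_{α/2} = 1.960.
Power = Φ(δ − 1.960) + Φ(−δ − 1.960) = Φ(1.312) + Φ(-5.232) = 0.9052 + 0.0000 = 0.9052.
Type II error: β = 1 − power = 1 − 0.9052 = 0.0948.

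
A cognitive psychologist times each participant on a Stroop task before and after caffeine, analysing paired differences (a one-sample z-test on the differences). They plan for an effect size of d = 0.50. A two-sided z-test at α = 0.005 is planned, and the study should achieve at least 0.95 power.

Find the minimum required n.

n = 80

For power 0.95 need Φ(δ − z_{0.0025}) = 0.95, so δ = z_{0.0025} + z_{0.05} = 2.807 + 1.645 = 4.452.
(Ignoring the negligible lower-tail rejection probability gives the usual closed-form inversion.)
δ = d·√n ⇒ n = (δ/d)² = (4.452 / 0.50)² = 79.28.
Rounding up, n = 80.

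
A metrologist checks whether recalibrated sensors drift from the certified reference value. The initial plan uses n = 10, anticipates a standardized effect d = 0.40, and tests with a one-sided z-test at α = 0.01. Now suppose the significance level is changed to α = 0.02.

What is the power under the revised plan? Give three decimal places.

δ = d·√n = 0.40 × √10 = 1.2649 (unchanged). New critical value: z_{0.02} = 2.054.
Revised power = P(Z > 2.054 − δ) = Φ(-0.789) = 0.2151.

Power ≈ 0.215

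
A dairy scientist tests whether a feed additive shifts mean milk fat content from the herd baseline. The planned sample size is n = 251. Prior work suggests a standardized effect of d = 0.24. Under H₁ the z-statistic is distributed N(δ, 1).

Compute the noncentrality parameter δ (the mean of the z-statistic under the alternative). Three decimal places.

δ ≈ 3.802

δ = d·√n = 0.24 × √251 = 3.8023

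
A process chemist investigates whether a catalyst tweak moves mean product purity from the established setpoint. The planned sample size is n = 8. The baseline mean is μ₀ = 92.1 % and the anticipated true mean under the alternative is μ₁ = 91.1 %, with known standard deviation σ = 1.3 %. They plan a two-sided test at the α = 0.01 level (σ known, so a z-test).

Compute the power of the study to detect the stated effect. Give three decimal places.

Power ≈ 0.345

Standardized effect: d = |μ₁ − μ₀| / σ = |91.1 − 92.1| / 1.3 = 0.7692
Noncentrality parameter: δ = d·√n = 0.7692 × √8 = 2.1757
Two-sided α = 0.01 → critical value z_{0.005} = 2.576.
Power = Φ(δ − 2.576) + Φ(−δ − 2.576) = Φ(-0.400) + Φ(-4.752) = 0.3445 + 0.0000 = 0.3445.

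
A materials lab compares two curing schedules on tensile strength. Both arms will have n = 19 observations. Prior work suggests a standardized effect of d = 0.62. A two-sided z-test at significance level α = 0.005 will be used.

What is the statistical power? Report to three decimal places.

Noncentrality parameter: δ = d·√(n/2) = 0.62 × √(19/2) = 1.9110
Two-sided α = 0.005 → critical value z_{0.0025} = 2.807.
Power = Φ(δ − 2.807) + Φ(−δ − 2.807) = Φ(-0.896) + Φ(-4.718) = 0.1851 + 0.0000 = 0.1851.

Power ≈ 0.185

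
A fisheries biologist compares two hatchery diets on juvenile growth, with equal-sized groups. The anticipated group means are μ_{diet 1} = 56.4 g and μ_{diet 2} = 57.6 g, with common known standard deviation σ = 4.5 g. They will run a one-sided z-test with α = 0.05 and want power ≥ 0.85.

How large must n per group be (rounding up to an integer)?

n = 203 per group

Standardized effect: d = |μ_{diet 1} − μ_{diet 2}| / σ = |56.4 − 57.6| / 4.5 = 0.2667
For power 0.85 need Φ(δ − z_{0.05}) = 0.85, so δ = z_{0.05} + z_{0.15} = 1.645 + 1.036 = 2.681.
δ = d·√(n/2) ⇒ n = 2(δ/d)² = 2 × (2.681 / 0.2667)² = 202.20.
Round up to the next whole unit.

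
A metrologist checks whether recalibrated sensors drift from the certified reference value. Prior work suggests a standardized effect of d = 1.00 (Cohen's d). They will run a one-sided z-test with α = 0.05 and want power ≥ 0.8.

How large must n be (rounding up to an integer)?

n = 7

Set Φ(δ − 1.645) = 0.8; then δ − 1.645 = Φ⁻¹(0.8) = 0.842, giving δ = 2.486.
δ = d·√n ⇒ n = (δ/d)² = (2.486 / 1.00)² = 6.18.
Rounding up, n = 7.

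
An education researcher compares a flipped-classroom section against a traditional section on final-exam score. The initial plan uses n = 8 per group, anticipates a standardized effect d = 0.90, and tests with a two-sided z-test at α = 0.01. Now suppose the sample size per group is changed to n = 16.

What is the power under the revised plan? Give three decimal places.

With n = 16 per group: δ = d·√(n/2) = 0.90 × √(16/2) = 2.5456. Critical value z_{0.005} = 2.576.
Revised power = Φ(δ − 2.576) + Φ(−δ − 2.576) = Φ(-0.030) + Φ(-5.121) = 0.4879 + 0.0000 = 0.4879.

Power ≈ 0.488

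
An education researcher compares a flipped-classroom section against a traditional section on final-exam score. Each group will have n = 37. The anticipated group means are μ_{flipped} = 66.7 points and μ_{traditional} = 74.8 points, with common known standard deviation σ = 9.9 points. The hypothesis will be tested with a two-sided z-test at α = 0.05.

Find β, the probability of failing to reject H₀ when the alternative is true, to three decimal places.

β ≈ 0.059

Standardized effect: d = |μ_{flipped} − μ_{traditional}| / σ = |66.7 − 74.8| / 9.9 = 0.8182
Noncentrality parameter: δ = d·√(n/2) = 0.8182 × √(37/2) = 3.5191
Critical value for a two-sided test at α = 0.05: z_{α/2} = 1.960.
Power = Φ(δ − 1.960) + Φ(−δ − 1.960) = Φ(1.559) + Φ(-5.479) = 0.9405 + 0.0000 = 0.9405.
Type II error: β = 1 − power = 1 − 0.9405 = 0.0595.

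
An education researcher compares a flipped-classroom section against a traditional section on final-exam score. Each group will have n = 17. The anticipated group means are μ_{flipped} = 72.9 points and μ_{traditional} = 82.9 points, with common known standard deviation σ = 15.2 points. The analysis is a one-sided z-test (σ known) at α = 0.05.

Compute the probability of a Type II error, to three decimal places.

Standardized effect: d = |μ_{flipped} − μ_{traditional}| / σ = |72.9 − 82.9| / 15.2 = 0.6579
Noncentrality parameter: δ = d·√(n/2) = 0.6579 × √(17/2) = 1.9181
Critical value for a one-sided test at α = 0.05: z_α = 1.645.
Power = Φ(δ − 1.645) = Φ(0.273) = 0.6077.
Type II error: β = 1 − power = 1 − 0.6077 = 0.3923.

β ≈ 0.392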